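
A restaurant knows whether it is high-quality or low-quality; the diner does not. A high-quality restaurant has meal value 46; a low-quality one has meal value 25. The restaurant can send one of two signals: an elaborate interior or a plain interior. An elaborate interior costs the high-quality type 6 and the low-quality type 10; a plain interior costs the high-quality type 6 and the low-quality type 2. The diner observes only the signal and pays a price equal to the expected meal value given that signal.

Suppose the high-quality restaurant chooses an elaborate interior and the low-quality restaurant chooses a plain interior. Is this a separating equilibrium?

No

Under separation the diner infers type exactly: elaborate interior → high-quality (pays 46), plain interior → low-quality (pays 25).
High-quality: elaborate interior gives 46 − 6 = 40; plain interior gives 25 − 6 = 19. No deviation. ✓
Low-quality: plain interior gives 25 − 2 = 23; elaborate interior gives 46 − 10 = 36. Would deviate. ✗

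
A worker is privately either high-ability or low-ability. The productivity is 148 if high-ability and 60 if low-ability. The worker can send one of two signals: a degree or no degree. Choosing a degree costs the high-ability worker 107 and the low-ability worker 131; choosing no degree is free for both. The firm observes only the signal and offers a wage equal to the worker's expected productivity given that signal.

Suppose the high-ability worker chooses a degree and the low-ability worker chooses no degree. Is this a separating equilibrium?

Under separation the firm infers type exactly: degree → high-ability (pays 148), no degree → low-ability (pays 60).
High-ability: degree gives 148 − 107 = 41; no degree gives 60 − 0 = 60. Would deviate. ✗
Low-ability: no degree gives 60 − 0 = 60; degree gives 148 − 131 = 17. No deviation. ✓

No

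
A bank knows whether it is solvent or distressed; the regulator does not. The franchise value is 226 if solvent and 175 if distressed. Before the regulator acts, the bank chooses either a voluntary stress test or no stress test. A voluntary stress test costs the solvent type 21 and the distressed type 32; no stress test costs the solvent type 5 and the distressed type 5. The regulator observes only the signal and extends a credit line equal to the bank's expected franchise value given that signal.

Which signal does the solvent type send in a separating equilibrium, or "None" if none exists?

None

Try solvent → stress test, distressed → no stress test:
  Under separation the regulator infers type exactly: stress test → solvent (pays 226), no stress test → distressed (pays 175).
  Solvent: stress test gives 226 − 21 = 205; no stress test gives 175 − 5 = 170. No deviation. ✓
  Distressed: no stress test gives 175 − 5 = 170; stress test gives 226 − 32 = 194. Would deviate. ✗
Try solvent → no stress test, distressed → stress test:
  Under separation the regulator infers type exactly: no stress test → solvent (pays 226), stress test → distressed (pays 175).
  Solvent: no stress test gives 226 − 5 = 221; stress test gives 175 − 21 = 154. No deviation. ✓
  Distressed: stress test gives 175 − 32 = 143; no stress test gives 226 − 5 = 221. Would deviate. ✗
Neither assignment is incentive-compatible.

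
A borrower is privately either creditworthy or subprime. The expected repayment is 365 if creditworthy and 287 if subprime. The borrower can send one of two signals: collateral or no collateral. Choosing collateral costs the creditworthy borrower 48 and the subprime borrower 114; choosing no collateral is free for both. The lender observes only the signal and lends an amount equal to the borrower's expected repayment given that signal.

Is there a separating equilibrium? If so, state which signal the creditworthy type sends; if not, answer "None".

Try creditworthy → collateral, subprime → no collateral:
  Under separation the lender infers type exactly: collateral → creditworthy (pays 365), no collateral → subprime (pays 287).
  Creditworthy: collateral gives 365 − 48 = 317; no collateral gives 287 − 0 = 287. No deviation. ✓
  Subprime: no collateral gives 287 − 0 = 287; collateral gives 365 − 114 = 251. No deviation. ✓
Both hold — the creditworthy type sends collateral.

collateral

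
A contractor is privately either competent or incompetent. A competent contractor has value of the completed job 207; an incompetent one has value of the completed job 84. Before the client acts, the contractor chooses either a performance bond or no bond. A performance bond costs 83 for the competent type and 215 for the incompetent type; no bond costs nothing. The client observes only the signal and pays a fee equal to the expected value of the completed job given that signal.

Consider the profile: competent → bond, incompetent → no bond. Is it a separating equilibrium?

Yes

If types separate, bond earns payment 207 and no bond earns 84.
Competent: bond gives 207 − 83 = 124; no bond gives 84 − 0 = 84. No deviation. ✓
Incompetent: no bond gives 84 − 0 = 84; bond gives 207 − 215 = -8. No deviation. ✓
Neither type gains from mimicking the other.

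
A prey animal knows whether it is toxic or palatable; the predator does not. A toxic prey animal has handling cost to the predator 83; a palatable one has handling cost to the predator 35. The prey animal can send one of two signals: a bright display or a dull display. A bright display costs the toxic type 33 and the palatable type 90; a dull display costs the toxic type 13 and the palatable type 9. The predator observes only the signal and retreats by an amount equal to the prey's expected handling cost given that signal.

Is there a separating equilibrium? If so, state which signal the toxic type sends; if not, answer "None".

bright display

Try toxic → bright display, palatable → dull display:
  Under separation the predator infers type exactly: bright display → toxic (pays 83), dull display → palatable (pays 35).
  Toxic: bright display gives 83 − 33 = 50; dull display gives 35 − 13 = 22. No deviation. ✓
  Palatable: dull display gives 35 − 9 = 26; bright display gives 83 − 90 = -7. No deviation. ✓
Both hold — the toxic type sends bright display.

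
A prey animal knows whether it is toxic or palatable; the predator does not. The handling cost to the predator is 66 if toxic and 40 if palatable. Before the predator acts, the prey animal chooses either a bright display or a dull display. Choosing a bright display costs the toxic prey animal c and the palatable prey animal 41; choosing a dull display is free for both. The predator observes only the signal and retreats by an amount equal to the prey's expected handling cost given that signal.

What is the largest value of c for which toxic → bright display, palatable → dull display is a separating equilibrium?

26

Under separation: bright display → toxic (pays 66); dull display → palatable (pays 40).
Palatable: 40 − 0 = 40 ≥ 66 − 41 = 25. Holds regardless of c. ✓
Toxic: 66 − c ≥ 40 − 0, so c ≤ 66 − 40 = 26.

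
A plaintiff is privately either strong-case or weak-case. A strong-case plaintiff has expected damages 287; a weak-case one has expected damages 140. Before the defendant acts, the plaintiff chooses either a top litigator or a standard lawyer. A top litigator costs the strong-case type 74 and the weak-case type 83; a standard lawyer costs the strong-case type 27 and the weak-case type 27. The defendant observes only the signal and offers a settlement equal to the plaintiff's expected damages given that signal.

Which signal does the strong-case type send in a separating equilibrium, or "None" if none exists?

None

Try strong-case → top litigator, weak-case → standard lawyer:
  If types separate, top litigator earns payment 287 and standard lawyer earns 140.
  Strong-case: top litigator gives 287 − 74 = 213; standard lawyer gives 140 − 27 = 113. No deviation. ✓
  Weak-case: standard lawyer gives 140 − 27 = 113; top litigator gives 287 − 83 = 204. Would deviate. ✗
Try strong-case → standard lawyer, weak-case → top litigator:
  If types separate, standard lawyer earns payment 287 and top litigator earns 140.
  Strong-case: standard lawyer gives 287 − 27 = 260; top litigator gives 140 − 74 = 66. No deviation. ✓
  Weak-case: top litigator gives 140 − 83 = 57; standard lawyer gives 287 − 27 = 260. Would deviate. ✗
Neither assignment is incentive-compatible.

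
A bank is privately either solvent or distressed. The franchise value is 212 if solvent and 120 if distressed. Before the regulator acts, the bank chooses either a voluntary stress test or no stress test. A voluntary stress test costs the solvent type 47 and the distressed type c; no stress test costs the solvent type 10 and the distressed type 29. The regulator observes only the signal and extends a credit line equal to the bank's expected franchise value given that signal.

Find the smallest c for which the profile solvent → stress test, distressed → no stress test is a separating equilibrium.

121

Under separation: stress test → solvent (pays 212); no stress test → distressed (pays 120).
Solvent: 212 − 47 = 165 ≥ 120 − 10 = 110. Holds regardless of c. ✓
Distressed: 120 − 29 ≥ 212 − c, so c ≥ 212 − 91 = 121.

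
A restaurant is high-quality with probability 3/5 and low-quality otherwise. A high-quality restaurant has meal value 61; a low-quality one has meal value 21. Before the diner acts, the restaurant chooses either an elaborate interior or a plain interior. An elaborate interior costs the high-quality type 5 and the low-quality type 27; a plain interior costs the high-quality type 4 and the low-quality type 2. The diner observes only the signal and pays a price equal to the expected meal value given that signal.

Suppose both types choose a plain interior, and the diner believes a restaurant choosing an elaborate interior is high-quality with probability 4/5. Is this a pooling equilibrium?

On the equilibrium path (plain interior) the diner holds the prior 3/5 and pays 3/5·61 + 2/5·21 = 45. Off-path (elaborate interior) belief 4/5 gives 4/5·61 + 1/5·21 = 53.
High-quality: plain interior gives 45 − 4 = 41; elaborate interior gives 53 − 5 = 48. Deviates. ✗
Low-quality: plain interior gives 45 − 2 = 43; elaborate interior gives 53 − 27 = 26. Stays. ✓

No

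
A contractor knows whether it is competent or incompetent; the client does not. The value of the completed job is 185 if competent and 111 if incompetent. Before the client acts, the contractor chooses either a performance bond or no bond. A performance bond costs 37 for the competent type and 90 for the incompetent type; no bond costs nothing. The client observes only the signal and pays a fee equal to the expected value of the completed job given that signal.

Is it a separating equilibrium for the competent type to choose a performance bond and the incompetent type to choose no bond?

Yes

Under separation the client infers type exactly: bond → competent (pays 185), no bond → incompetent (pays 111).
Competent: bond gives 185 − 37 = 148; no bond gives 111 − 0 = 111. No deviation. ✓
Incompetent: no bond gives 111 − 0 = 111; bond gives 185 − 90 = 95. No deviation. ✓
Both incentive constraints hold.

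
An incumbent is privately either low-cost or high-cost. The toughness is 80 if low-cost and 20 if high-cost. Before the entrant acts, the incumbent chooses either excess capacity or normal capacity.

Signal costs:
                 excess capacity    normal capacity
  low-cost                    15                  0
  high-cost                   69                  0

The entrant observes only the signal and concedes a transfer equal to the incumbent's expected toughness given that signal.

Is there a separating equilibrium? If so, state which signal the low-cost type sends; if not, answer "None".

excess capacity

Try low-cost → excess capacity, high-cost → normal capacity:
  Under separation the entrant infers type exactly: excess capacity → low-cost (pays 80), normal capacity → high-cost (pays 20).
  Low-cost: excess capacity gives 80 − 15 = 65; normal capacity gives 20 − 0 = 20. No deviation. ✓
  High-cost: normal capacity gives 20 − 0 = 20; excess capacity gives 80 − 69 = 11. No deviation. ✓
Both hold — the low-cost type sends excess capacity.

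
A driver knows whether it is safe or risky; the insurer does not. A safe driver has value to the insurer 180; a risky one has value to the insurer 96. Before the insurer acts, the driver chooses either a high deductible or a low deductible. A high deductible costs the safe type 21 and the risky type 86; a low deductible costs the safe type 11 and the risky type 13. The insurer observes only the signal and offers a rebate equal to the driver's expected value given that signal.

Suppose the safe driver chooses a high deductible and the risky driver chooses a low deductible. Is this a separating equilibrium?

No

If types separate, high deductible earns payment 180 and low deductible earns 96.
Safe: high deductible gives 180 − 21 = 159; low deductible gives 96 − 11 = 85. No deviation. ✓
Risky: low deductible gives 96 − 13 = 83; high deductible gives 180 − 86 = 94. Would deviate. ✗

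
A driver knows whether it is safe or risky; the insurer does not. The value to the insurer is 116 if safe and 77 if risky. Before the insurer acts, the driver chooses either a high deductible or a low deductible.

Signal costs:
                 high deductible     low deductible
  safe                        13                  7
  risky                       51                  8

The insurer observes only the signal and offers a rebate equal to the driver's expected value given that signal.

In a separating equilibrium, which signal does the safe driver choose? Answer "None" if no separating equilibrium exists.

Try safe → high deductible, risky → low deductible:
  Under separation the insurer infers type exactly: high deductible → safe (pays 116), low deductible → risky (pays 77).
  Safe: high deductible gives 116 − 13 = 103; low deductible gives 77 − 7 = 70. No deviation. ✓
  Risky: low deductible gives 77 − 8 = 69; high deductible gives 116 − 51 = 65. No deviation. ✓
Both hold — the safe type sends high deductible.

high deductible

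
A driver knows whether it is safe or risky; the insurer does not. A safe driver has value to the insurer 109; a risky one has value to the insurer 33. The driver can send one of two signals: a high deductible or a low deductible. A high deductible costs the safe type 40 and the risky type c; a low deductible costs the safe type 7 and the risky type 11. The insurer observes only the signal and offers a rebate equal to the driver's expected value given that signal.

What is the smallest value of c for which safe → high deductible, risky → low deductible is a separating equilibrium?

Under separation: high deductible → safe (pays 109); low deductible → risky (pays 33).
Safe: 109 − 40 = 69 ≥ 33 − 7 = 26. Holds regardless of c. ✓
Risky: 33 − 11 ≥ 109 − c, so c ≥ 109 − 22 = 87.

87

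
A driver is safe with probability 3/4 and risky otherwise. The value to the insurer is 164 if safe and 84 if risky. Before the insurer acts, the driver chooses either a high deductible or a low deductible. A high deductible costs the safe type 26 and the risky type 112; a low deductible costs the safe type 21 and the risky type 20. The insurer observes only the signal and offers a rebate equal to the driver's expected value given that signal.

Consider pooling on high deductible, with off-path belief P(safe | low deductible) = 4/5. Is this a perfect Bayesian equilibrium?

At the pooled signal (high deductible) the insurer holds the prior 3/4 and pays 3/4·164 + 1/4·84 = 144. Off-path (low deductible) belief 4/5 gives 4/5·164 + 1/5·84 = 148.
Safe: high deductible gives 144 − 26 = 118; low deductible gives 148 − 21 = 127. Deviates. ✗
Risky: high deductible gives 144 − 112 = 32; low deductible gives 148 − 20 = 128. Deviates. ✗

No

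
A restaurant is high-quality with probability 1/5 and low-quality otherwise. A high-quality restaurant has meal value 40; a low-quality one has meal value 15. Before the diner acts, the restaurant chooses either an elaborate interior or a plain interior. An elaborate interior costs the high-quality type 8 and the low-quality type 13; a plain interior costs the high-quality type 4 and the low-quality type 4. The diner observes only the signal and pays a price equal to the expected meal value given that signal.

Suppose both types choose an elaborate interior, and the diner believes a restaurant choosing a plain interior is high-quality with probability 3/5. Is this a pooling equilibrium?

On the equilibrium path (elaborate interior) the diner holds the prior 1/5 and pays 1/5·40 + 4/5·15 = 20. Off-path (plain interior) belief 3/5 gives 3/5·40 + 2/5·15 = 30.
High-quality: elaborate interior gives 20 − 8 = 12; plain interior gives 30 − 4 = 26. Deviates. ✗
Low-quality: elaborate interior gives 20 − 13 = 7; plain interior gives 30 − 4 = 26. Deviates. ✗

No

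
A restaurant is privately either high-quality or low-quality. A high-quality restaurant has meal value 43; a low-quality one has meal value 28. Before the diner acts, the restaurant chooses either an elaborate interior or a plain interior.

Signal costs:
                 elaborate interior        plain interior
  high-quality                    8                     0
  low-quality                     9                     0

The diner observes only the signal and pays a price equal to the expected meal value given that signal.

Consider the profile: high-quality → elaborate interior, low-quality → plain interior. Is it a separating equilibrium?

No

If types separate, elaborate interior earns payment 43 and plain interior earns 28.
High-quality: elaborate interior gives 43 − 8 = 35; plain interior gives 28 − 0 = 28. No deviation. ✓
Low-quality: plain interior gives 28 − 0 = 28; elaborate interior gives 43 − 9 = 34. Would deviate. ✗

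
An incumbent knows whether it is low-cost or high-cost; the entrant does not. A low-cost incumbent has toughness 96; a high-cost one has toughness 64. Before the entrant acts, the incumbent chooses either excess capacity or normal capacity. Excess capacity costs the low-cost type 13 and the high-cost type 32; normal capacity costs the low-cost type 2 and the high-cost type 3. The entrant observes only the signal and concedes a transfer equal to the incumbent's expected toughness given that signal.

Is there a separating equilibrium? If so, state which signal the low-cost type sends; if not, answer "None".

None

Try low-cost → excess capacity, high-cost → normal capacity:
  Under separation the entrant infers type exactly: excess capacity → low-cost (pays 96), normal capacity → high-cost (pays 64).
  Low-cost: excess capacity gives 96 − 13 = 83; normal capacity gives 64 − 2 = 62. No deviation. ✓
  High-cost: normal capacity gives 64 − 3 = 61; excess capacity gives 96 − 32 = 64. Would deviate. ✗
Try low-cost → normal capacity, high-cost → excess capacity:
  Under separation the entrant infers type exactly: normal capacity → low-cost (pays 96), excess capacity → high-cost (pays 64).
  Low-cost: normal capacity gives 96 − 2 = 94; excess capacity gives 64 − 13 = 51. No deviation. ✓
  High-cost: excess capacity gives 64 − 32 = 32; normal capacity gives 96 − 3 = 93. Would deviate. ✗
Neither assignment is incentive-compatible.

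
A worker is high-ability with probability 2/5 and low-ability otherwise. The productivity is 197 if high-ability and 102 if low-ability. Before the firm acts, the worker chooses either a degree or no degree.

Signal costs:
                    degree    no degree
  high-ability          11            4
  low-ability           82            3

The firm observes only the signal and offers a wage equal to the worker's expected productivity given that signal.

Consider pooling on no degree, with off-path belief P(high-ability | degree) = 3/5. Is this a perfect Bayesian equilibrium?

No

On the equilibrium path (no degree) the firm holds the prior 2/5 and pays 2/5·197 + 3/5·102 = 140. Off-path (degree) belief 3/5 gives 3/5·197 + 2/5·102 = 159.
High-ability: no degree gives 140 − 4 = 136; degree gives 159 − 11 = 148. Deviates. ✗
Low-ability: no degree gives 140 − 3 = 137; degree gives 159 − 82 = 77. Stays. ✓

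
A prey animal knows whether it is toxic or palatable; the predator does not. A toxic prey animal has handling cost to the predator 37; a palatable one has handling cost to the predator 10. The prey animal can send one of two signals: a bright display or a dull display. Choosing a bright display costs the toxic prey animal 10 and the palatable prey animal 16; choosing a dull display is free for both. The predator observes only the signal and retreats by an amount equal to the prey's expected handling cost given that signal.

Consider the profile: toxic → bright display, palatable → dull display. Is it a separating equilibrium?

No

If types separate, bright display earns payment 37 and dull display earns 10.
Toxic: bright display gives 37 − 10 = 27; dull display gives 10 − 0 = 10. No deviation. ✓
Palatable: dull display gives 10 − 0 = 10; bright display gives 37 − 16 = 21. Would deviate. ✗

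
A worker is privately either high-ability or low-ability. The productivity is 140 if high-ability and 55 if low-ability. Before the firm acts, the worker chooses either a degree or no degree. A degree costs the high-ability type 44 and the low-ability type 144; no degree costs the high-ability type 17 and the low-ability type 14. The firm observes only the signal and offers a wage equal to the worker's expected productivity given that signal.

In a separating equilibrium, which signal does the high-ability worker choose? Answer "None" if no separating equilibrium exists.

degree

Try high-ability → degree, low-ability → no degree:
  If types separate, degree earns payment 140 and no degree earns 55.
  High-ability: degree gives 140 − 44 = 96; no degree gives 55 − 17 = 38. No deviation. ✓
  Low-ability: no degree gives 55 − 14 = 41; degree gives 140 − 144 = -4. No deviation. ✓
Both hold — the high-ability type sends degree.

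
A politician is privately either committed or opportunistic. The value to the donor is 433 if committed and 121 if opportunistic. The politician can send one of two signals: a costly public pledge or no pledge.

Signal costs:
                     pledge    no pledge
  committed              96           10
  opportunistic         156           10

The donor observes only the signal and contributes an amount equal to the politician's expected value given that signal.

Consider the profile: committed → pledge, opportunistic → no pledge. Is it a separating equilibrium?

If types separate, pledge earns payment 433 and no pledge earns 121.
Committed: pledge gives 433 − 96 = 337; no pledge gives 121 − 10 = 111. No deviation. ✓
Opportunistic: no pledge gives 121 − 10 = 111; pledge gives 433 − 156 = 277. Would deviate. ✗

No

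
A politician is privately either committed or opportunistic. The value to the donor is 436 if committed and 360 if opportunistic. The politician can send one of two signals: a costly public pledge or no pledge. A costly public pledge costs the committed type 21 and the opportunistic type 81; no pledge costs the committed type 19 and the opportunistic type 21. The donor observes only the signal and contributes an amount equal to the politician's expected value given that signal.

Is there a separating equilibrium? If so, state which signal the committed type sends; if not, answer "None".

Try committed → pledge, opportunistic → no pledge:
  If types separate, pledge earns payment 436 and no pledge earns 360.
  Committed: pledge gives 436 − 21 = 415; no pledge gives 360 − 19 = 341. No deviation. ✓
  Opportunistic: no pledge gives 360 − 21 = 339; pledge gives 436 − 81 = 355. Would deviate. ✗
Try committed → no pledge, opportunistic → pledge:
  If types separate, no pledge earns payment 436 and pledge earns 360.
  Committed: no pledge gives 436 − 19 = 417; pledge gives 360 − 21 = 339. No deviation. ✓
  Opportunistic: pledge gives 360 − 81 = 279; no pledge gives 436 − 21 = 415. Would deviate. ✗
Neither assignment is incentive-compatible.

None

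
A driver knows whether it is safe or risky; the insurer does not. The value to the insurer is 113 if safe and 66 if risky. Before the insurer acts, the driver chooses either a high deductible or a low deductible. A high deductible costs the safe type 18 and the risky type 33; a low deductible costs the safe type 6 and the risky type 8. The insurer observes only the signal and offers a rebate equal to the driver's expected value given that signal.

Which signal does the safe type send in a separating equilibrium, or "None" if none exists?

None

Try safe → high deductible, risky → low deductible:
  Under separation the insurer infers type exactly: high deductible → safe (pays 113), low deductible → risky (pays 66).
  Safe: high deductible gives 113 − 18 = 95; low deductible gives 66 − 6 = 60. No deviation. ✓
  Risky: low deductible gives 66 − 8 = 58; high deductible gives 113 − 33 = 80. Would deviate. ✗
Try safe → low deductible, risky → high deductible:
  Under separation the insurer infers type exactly: low deductible → safe (pays 113), high deductible → risky (pays 66).
  Safe: low deductible gives 113 − 6 = 107; high deductible gives 66 − 18 = 48. No deviation. ✓
  Risky: high deductible gives 66 − 33 = 33; low deductible gives 113 − 8 = 105. Would deviate. ✗
Neither assignment is incentive-compatible.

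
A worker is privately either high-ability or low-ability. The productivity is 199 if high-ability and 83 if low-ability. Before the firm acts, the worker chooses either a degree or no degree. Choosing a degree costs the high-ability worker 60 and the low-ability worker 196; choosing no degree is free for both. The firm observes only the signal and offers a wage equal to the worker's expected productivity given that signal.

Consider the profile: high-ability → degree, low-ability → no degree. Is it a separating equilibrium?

Under separation the firm infers type exactly: degree → high-ability (pays 199), no degree → low-ability (pays 83).
High-ability: degree gives 199 − 60 = 139; no degree gives 83 − 0 = 83. No deviation. ✓
Low-ability: no degree gives 83 − 0 = 83; degree gives 199 − 196 = 3. No deviation. ✓
Neither type gains from mimicking the other.

Yes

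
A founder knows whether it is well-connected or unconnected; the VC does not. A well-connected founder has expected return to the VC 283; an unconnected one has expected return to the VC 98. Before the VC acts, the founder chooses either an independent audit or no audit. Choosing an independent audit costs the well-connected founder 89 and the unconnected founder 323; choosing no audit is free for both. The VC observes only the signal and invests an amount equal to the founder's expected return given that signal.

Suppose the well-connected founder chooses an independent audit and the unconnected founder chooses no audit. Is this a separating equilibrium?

If types separate, audit earns payment 283 and no audit earns 98.
Well-connected: audit gives 283 − 89 = 194; no audit gives 98 − 0 = 98. No deviation. ✓
Unconnected: no audit gives 98 − 0 = 98; audit gives 283 − 323 = -40. No deviation. ✓
Both incentive constraints hold.

Yes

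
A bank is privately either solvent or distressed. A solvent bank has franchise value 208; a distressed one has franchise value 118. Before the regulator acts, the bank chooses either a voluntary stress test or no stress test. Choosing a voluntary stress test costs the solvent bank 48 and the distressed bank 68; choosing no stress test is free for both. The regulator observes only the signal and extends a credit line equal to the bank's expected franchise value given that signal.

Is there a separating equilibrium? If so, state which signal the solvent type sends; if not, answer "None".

None

Try solvent → stress test, distressed → no stress test:
  Under separation the regulator infers type exactly: stress test → solvent (pays 208), no stress test → distressed (pays 118).
  Solvent: stress test gives 208 − 48 = 160; no stress test gives 118 − 0 = 118. No deviation. ✓
  Distressed: no stress test gives 118 − 0 = 118; stress test gives 208 − 68 = 140. Would deviate. ✗
Try solvent → no stress test, distressed → stress test:
  Under separation the regulator infers type exactly: no stress test → solvent (pays 208), stress test → distressed (pays 118).
  Solvent: no stress test gives 208 − 0 = 208; stress test gives 118 − 48 = 70. No deviation. ✓
  Distressed: stress test gives 118 − 68 = 50; no stress test gives 208 − 0 = 208. Would deviate. ✗
Neither assignment is incentive-compatible.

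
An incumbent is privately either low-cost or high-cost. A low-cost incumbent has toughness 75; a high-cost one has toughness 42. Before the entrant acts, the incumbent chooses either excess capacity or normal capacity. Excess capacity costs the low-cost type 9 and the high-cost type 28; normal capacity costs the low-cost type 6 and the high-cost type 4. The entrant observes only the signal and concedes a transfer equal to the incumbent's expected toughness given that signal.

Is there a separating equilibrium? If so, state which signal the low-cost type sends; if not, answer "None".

Try low-cost → excess capacity, high-cost → normal capacity:
  Under separation the entrant infers type exactly: excess capacity → low-cost (pays 75), normal capacity → high-cost (pays 42).
  Low-cost: excess capacity gives 75 − 9 = 66; normal capacity gives 42 − 6 = 36. No deviation. ✓
  High-cost: normal capacity gives 42 − 4 = 38; excess capacity gives 75 − 28 = 47. Would deviate. ✗
Try low-cost → normal capacity, high-cost → excess capacity:
  Under separation the entrant infers type exactly: normal capacity → low-cost (pays 75), excess capacity → high-cost (pays 42).
  Low-cost: normal capacity gives 75 − 6 = 69; excess capacity gives 42 − 9 = 33. No deviation. ✓
  High-cost: excess capacity gives 42 − 28 = 14; normal capacity gives 75 − 4 = 71. Would deviate. ✗
Neither assignment is incentive-compatible.

None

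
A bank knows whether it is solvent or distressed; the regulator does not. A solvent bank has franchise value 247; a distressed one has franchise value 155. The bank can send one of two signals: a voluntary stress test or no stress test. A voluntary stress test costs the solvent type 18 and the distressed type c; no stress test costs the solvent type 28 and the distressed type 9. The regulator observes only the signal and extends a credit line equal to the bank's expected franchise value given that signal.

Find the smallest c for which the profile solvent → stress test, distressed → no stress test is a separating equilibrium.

Under separation: stress test → solvent (pays 247); no stress test → distressed (pays 155).
Solvent: 247 − 18 = 229 ≥ 155 − 28 = 127. Holds regardless of c. ✓
Distressed: 155 − 9 ≥ 247 − c, so c ≥ 247 − 146 = 101.

101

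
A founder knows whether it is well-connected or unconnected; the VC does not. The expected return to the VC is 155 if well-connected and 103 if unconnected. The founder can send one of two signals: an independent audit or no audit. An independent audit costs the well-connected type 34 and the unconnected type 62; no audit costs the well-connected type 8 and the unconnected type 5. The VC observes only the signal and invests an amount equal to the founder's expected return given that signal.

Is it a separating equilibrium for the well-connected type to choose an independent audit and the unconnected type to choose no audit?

Yes

If types separate, audit earns payment 155 and no audit earns 103.
Well-connected: audit gives 155 − 34 = 121; no audit gives 103 − 8 = 95. No deviation. ✓
Unconnected: no audit gives 103 − 5 = 98; audit gives 155 − 62 = 93. No deviation. ✓
Neither type gains from mimicking the other.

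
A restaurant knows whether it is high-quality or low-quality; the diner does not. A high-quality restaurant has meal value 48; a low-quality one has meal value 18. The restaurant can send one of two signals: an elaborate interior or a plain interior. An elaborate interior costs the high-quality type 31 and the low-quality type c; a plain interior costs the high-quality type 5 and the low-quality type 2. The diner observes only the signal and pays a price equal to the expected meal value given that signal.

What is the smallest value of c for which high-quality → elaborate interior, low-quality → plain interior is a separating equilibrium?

Under separation: elaborate interior → high-quality (pays 48); plain interior → low-quality (pays 18).
High-quality: 48 − 31 = 17 ≥ 18 − 5 = 13. Holds regardless of c. ✓
Low-quality: 18 − 2 ≥ 48 − c, so c ≥ 48 − 16 = 32.

32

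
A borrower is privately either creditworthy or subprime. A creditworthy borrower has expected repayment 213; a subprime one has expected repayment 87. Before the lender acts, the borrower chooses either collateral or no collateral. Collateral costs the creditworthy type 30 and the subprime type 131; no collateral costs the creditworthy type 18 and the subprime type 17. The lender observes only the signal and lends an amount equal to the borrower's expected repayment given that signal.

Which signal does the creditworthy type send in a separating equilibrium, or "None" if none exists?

None

Try creditworthy → collateral, subprime → no collateral:
  If types separate, collateral earns payment 213 and no collateral earns 87.
  Creditworthy: collateral gives 213 − 30 = 183; no collateral gives 87 − 18 = 69. No deviation. ✓
  Subprime: no collateral gives 87 − 17 = 70; collateral gives 213 − 131 = 82. Would deviate. ✗
Try creditworthy → no collateral, subprime → collateral:
  If types separate, no collateral earns payment 213 and collateral earns 87.
  Creditworthy: no collateral gives 213 − 18 = 195; collateral gives 87 − 30 = 57. No deviation. ✓
  Subprime: collateral gives 87 − 131 = -44; no collateral gives 213 − 17 = 196. Would deviate. ✗
Neither assignment is incentive-compatible.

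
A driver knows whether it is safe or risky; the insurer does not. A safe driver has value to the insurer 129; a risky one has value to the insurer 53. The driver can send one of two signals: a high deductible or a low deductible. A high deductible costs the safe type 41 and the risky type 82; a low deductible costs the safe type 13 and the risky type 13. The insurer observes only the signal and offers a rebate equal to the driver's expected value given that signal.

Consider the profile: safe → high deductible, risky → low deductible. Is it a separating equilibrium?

If types separate, high deductible earns payment 129 and low deductible earns 53.
Safe: high deductible gives 129 − 41 = 88; low deductible gives 53 − 13 = 40. No deviation. ✓
Risky: low deductible gives 53 − 13 = 40; high deductible gives 129 − 82 = 47. Would deviate. ✗

No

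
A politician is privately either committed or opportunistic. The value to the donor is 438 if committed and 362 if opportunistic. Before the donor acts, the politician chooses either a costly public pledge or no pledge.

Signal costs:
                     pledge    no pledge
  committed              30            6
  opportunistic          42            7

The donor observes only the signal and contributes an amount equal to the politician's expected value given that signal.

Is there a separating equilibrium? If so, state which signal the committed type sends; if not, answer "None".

Try committed → pledge, opportunistic → no pledge:
  If types separate, pledge earns payment 438 and no pledge earns 362.
  Committed: pledge gives 438 − 30 = 408; no pledge gives 362 − 6 = 356. No deviation. ✓
  Opportunistic: no pledge gives 362 − 7 = 355; pledge gives 438 − 42 = 396. Would deviate. ✗
Try committed → no pledge, opportunistic → pledge:
  If types separate, no pledge earns payment 438 and pledge earns 362.
  Committed: no pledge gives 438 − 6 = 432; pledge gives 362 − 30 = 332. No deviation. ✓
  Opportunistic: pledge gives 362 − 42 = 320; no pledge gives 438 − 7 = 431. Would deviate. ✗
Neither assignment is incentive-compatible.

None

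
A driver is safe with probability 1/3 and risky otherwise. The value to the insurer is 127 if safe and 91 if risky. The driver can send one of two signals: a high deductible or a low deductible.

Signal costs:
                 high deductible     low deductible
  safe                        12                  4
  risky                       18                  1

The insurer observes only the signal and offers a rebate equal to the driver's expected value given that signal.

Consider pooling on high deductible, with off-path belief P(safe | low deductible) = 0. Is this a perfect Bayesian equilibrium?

No

On the equilibrium path (high deductible) the insurer holds the prior 1/3 and pays 1/3·127 + 2/3·91 = 103. Off-path (low deductible) belief 0 gives 0·127 + 1·91 = 91.
Safe: high deductible gives 103 − 12 = 91; low deductible gives 91 − 4 = 87. Stays. ✓
Risky: high deductible gives 103 − 18 = 85; low deductible gives 91 − 1 = 90. Deviates. ✗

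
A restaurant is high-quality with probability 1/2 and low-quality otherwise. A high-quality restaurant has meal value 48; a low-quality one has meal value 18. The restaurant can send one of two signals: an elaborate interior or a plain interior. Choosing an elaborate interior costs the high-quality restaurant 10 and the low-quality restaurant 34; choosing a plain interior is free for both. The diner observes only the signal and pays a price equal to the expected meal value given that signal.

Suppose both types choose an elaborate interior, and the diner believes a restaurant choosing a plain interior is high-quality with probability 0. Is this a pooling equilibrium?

On the equilibrium path (elaborate interior) the diner holds the prior 1/2 and pays 1/2·48 + 1/2·18 = 33. Off-path (plain interior) belief 0 gives 0·48 + 1·18 = 18.
High-quality: elaborate interior gives 33 − 10 = 23; plain interior gives 18 − 0 = 18. Stays. ✓
Low-quality: elaborate interior gives 33 − 34 = -1; plain interior gives 18 − 0 = 18. Deviates. ✗

No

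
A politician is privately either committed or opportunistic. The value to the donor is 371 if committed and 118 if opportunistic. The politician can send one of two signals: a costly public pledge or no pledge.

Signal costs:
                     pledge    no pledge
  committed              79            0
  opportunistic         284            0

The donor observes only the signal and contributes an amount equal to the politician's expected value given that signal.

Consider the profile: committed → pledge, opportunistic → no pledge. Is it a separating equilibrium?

Yes

If types separate, pledge earns payment 371 and no pledge earns 118.
Committed: pledge gives 371 − 79 = 292; no pledge gives 118 − 0 = 118. No deviation. ✓
Opportunistic: no pledge gives 118 − 0 = 118; pledge gives 371 − 284 = 87. No deviation. ✓
Both incentive constraints hold.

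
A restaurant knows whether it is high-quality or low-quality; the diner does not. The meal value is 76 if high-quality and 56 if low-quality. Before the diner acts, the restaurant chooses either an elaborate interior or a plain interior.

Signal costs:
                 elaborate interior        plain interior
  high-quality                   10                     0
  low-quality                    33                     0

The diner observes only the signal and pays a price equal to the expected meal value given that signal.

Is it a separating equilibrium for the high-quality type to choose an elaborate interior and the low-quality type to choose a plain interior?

If types separate, elaborate interior earns payment 76 and plain interior earns 56.
High-quality: elaborate interior gives 76 − 10 = 66; plain interior gives 56 − 0 = 56. No deviation. ✓
Low-quality: plain interior gives 56 − 0 = 56; elaborate interior gives 76 − 33 = 43. No deviation. ✓
Both incentive constraints hold.

Yes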